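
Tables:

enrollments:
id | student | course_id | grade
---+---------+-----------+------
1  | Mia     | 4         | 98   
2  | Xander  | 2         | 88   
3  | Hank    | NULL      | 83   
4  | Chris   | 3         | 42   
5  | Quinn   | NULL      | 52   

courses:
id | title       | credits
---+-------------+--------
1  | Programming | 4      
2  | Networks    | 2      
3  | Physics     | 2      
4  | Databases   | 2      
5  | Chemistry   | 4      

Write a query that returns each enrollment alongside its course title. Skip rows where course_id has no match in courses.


INNER JOIN keeps only enrollments rows whose course_id matches an id in courses. Walk through each enrollment:
  - enrollment 1 (Mia): course_id=4 -> matches Databases
  - enrollment 2 (Xander): course_id=2 -> matches Networks
  - enrollment 3 (Hank): course_id=NULL, no match -> dropped
  - enrollment 4 (Chris): course_id=3 -> matches Physics
  - enrollment 5 (Quinn): course_id=NULL, no match -> dropped
So 2 of 5 rows are dropped.

SQL:
SELECT a.student, b.title AS course
FROM enrollments a
INNER JOIN courses b ON a.course_id = b.id

Result:
student | course   
--------+----------
Mia     | Databases
Xander  | Networks 
Chris   | Physics  


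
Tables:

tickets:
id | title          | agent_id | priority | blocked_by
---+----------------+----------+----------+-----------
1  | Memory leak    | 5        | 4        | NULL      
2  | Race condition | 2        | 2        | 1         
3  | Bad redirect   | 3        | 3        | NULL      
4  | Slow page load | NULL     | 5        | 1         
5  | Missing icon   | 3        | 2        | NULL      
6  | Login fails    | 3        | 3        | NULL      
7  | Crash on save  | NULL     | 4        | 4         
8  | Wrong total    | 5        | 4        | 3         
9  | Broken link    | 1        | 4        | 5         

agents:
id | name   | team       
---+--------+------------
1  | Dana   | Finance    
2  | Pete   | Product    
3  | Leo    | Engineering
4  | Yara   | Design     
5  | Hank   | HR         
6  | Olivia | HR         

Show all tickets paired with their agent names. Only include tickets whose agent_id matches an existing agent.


INNER JOIN keeps only tickets rows whose agent_id matches an id in agents. Walk through each ticket:
  - ticket 1 (Memory leak): agent_id=5 -> matches Hank
  - ticket 2 (Race condition): agent_id=2 -> matches Pete
  - ticket 3 (Bad redirect): agent_id=3 -> matches Leo
  - ticket 4 (Slow page load): agent_id=NULL, no match -> dropped
  - ticket 5 (Missing icon): agent_id=3 -> matches Leo
  - ticket 6 (Login fails): agent_id=3 -> matches Leo
  - ticket 7 (Crash on save): agent_id=NULL, no match -> dropped
  - ticket 8 (Wrong total): agent_id=5 -> matches Hank
  - ticket 9 (Broken link): agent_id=1 -> matches Dana
So 2 of 9 rows are dropped.

SQL:
SELECT a.title, b.name AS agent
FROM tickets a
INNER JOIN agents b ON a.agent_id = b.id

Result:
title          | agent
---------------+------
Memory leak    | Hank 
Race condition | Pete 
Bad redirect   | Leo  
Missing icon   | Leo  
Login fails    | Leo  
Wrong total    | Hank 
Broken link    | Dana 


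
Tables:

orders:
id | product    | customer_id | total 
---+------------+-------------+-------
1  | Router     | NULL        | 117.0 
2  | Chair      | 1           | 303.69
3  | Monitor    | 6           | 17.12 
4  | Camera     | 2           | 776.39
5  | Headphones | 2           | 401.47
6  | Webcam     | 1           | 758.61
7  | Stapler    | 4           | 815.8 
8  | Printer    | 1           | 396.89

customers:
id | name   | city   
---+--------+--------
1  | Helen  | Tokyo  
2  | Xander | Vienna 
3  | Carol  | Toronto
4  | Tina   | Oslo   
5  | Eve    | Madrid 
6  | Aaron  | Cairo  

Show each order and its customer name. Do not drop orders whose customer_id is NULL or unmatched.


LEFT JOIN keeps every row from orders (the left table); where customer_id has no match in customers, the customer columns become NULL. Walk through each order:
  - order 1 (Router): customer_id=NULL, no match -> kept with NULL
  - order 2 (Chair): customer_id=1 -> matches Helen
  - order 3 (Monitor): customer_id=6 -> matches Aaron
  - order 4 (Camera): customer_id=2 -> matches Xander
  - order 5 (Headphones): customer_id=2 -> matches Xander
  - order 6 (Webcam): customer_id=1 -> matches Helen
  - order 7 (Stapler): customer_id=4 -> matches Tina
  - order 8 (Printer): customer_id=1 -> matches Helen
All 8 rows appear; 1 has NULL customer.

SQL:
SELECT a.product, b.name AS customer
FROM orders a
LEFT JOIN customers b ON a.customer_id = b.id

Result:
product    | customer
-----------+---------
Router     | NULL    
Chair      | Helen   
Monitor    | Aaron   
Camera     | Xander  
Headphones | Xander  
Webcam     | Helen   
Stapler    | Tina    
Printer    | Helen   


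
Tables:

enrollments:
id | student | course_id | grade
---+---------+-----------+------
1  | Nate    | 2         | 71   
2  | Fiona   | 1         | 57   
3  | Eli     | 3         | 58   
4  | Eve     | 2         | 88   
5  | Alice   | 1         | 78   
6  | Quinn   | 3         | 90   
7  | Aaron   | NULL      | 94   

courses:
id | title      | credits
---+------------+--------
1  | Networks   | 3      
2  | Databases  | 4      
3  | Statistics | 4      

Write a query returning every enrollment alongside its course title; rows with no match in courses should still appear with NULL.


LEFT JOIN keeps every row from enrollments (the left table); where course_id has no match in courses, the course columns become NULL. Walk through each enrollment:
  - enrollment 1 (Nate): course_id=2 -> matches Databases
  - enrollment 2 (Fiona): course_id=1 -> matches Networks
  - enrollment 3 (Eli): course_id=3 -> matches Statistics
  - enrollment 4 (Eve): course_id=2 -> matches Databases
  - enrollment 5 (Alice): course_id=1 -> matches Networks
  - enrollment 6 (Quinn): course_id=3 -> matches Statistics
  - enrollment 7 (Aaron): course_id=NULL, no match -> kept with NULL
All 7 rows appear; 1 has NULL course.

SQL:
SELECT a.student, b.title AS course
FROM enrollments a
LEFT JOIN courses b ON a.course_id = b.id

Result:
student | course    
--------+-----------
Nate    | Databases 
Fiona   | Networks  
Eli     | Statistics
Eve     | Databases 
Alice   | Networks  
Quinn   | Statistics
Aaron   | NULL      


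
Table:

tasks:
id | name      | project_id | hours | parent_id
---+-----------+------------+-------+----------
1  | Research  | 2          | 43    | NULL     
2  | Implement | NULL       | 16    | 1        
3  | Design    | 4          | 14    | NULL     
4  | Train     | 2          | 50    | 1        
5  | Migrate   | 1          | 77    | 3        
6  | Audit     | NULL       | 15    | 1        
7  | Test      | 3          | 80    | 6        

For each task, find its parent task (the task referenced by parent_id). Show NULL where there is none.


This is a self-join: tasks is joined to a second copy of itself, matching each row's parent_id to another row's id. Use LEFT JOIN so rows with parent_id=NULL are kept.
  - task 1 (Research): parent_id=NULL -> NULL
  - task 2 (Implement): parent_id=1 -> Research
  - task 3 (Design): parent_id=NULL -> NULL
  - task 4 (Train): parent_id=1 -> Research
  - task 5 (Migrate): parent_id=3 -> Design
  - task 6 (Audit): parent_id=1 -> Research
  - task 7 (Test): parent_id=6 -> Audit

SQL:
SELECT a.name AS item, b.name AS parent
FROM tasks a
LEFT JOIN tasks b ON a.parent_id = b.id

Result:
item      | parent  
----------+---------
Research  | NULL    
Implement | Research
Design    | NULL    
Train     | Research
Migrate   | Design  
Audit     | Research
Test      | Audit   


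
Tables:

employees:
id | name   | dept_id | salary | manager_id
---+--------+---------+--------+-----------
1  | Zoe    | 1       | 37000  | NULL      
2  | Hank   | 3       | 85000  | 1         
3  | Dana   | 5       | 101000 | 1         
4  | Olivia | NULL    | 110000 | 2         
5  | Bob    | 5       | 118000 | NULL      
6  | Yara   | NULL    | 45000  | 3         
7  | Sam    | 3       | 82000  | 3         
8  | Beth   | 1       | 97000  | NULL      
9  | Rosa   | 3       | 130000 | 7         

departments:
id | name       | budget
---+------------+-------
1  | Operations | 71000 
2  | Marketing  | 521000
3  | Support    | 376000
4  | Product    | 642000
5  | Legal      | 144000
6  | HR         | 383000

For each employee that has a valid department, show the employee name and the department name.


INNER JOIN keeps only employees rows whose dept_id matches an id in departments. Walk through each employee:
  - employee 1 (Zoe): dept_id=1 -> matches Operations
  - employee 2 (Hank): dept_id=3 -> matches Support
  - employee 3 (Dana): dept_id=5 -> matches Legal
  - employee 4 (Olivia): dept_id=NULL, no match -> dropped
  - employee 5 (Bob): dept_id=5 -> matches Legal
  - employee 6 (Yara): dept_id=NULL, no match -> dropped
  - employee 7 (Sam): dept_id=3 -> matches Support
  - employee 8 (Beth): dept_id=1 -> matches Operations
  - employee 9 (Rosa): dept_id=3 -> matches Support
So 2 of 9 rows are dropped.

SQL:
SELECT a.name, b.name AS department
FROM employees a
INNER JOIN departments b ON a.dept_id = b.id

Result:
name | department
-----+-----------
Zoe  | Operations
Hank | Support   
Dana | Legal     
Bob  | Legal     
Sam  | Support   
Beth | Operations
Rosa | Support   


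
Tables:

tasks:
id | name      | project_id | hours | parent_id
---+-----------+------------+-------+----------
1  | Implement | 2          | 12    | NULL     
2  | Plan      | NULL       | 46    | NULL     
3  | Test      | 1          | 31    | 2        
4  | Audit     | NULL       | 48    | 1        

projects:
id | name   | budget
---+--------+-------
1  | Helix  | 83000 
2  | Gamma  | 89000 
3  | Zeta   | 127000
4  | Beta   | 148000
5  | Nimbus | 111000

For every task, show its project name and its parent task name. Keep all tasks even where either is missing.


Two LEFT JOINs from the same base table tasks: one to projects via project_id, one to tasks itself via parent_id. Both are LEFT so every task is preserved.
Match against projects:
  - task 1 (Implement): project_id=2 -> matches Gamma
  - task 2 (Plan): project_id=NULL, no match -> kept with NULL
  - task 3 (Test): project_id=1 -> matches Helix
  - task 4 (Audit): project_id=NULL, no match -> kept with NULL
Match against tasks (self):
  - task 1 (Implement): parent_id=NULL -> NULL
  - task 2 (Plan): parent_id=NULL -> NULL
  - task 3 (Test): parent_id=2 -> Plan
  - task 4 (Audit): parent_id=1 -> Implement

SQL:
SELECT a.name, b.name AS project, c.name AS parent
FROM tasks a
LEFT JOIN projects b ON a.project_id = b.id
LEFT JOIN tasks c ON a.parent_id = c.id

Result:
name      | project | parent   
----------+---------+----------
Implement | Gamma   | NULL     
Plan      | NULL    | NULL     
Test      | Helix   | Plan     
Audit     | NULL    | Implement


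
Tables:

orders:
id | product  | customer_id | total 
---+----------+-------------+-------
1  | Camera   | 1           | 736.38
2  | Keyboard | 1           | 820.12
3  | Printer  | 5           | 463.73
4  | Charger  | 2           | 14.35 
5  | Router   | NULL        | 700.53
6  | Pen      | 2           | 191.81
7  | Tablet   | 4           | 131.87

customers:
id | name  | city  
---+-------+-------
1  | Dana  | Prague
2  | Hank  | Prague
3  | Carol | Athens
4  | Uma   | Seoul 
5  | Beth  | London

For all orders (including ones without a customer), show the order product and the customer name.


LEFT JOIN keeps every row from orders (the left table); where customer_id has no match in customers, the customer columns become NULL. Walk through each order:
  - order 1 (Camera): customer_id=1 -> matches Dana
  - order 2 (Keyboard): customer_id=1 -> matches Dana
  - order 3 (Printer): customer_id=5 -> matches Beth
  - order 4 (Charger): customer_id=2 -> matches Hank
  - order 5 (Router): customer_id=NULL, no match -> kept with NULL
  - order 6 (Pen): customer_id=2 -> matches Hank
  - order 7 (Tablet): customer_id=4 -> matches Uma
All 7 rows appear; 1 has NULL customer.

SQL:
SELECT a.product, b.name AS customer
FROM orders a
LEFT JOIN customers b ON a.customer_id = b.id

Result:
product  | customer
---------+---------
Camera   | Dana    
Keyboard | Dana    
Printer  | Beth    
Charger  | Hank    
Router   | NULL    
Pen      | Hank    
Tablet   | Uma     


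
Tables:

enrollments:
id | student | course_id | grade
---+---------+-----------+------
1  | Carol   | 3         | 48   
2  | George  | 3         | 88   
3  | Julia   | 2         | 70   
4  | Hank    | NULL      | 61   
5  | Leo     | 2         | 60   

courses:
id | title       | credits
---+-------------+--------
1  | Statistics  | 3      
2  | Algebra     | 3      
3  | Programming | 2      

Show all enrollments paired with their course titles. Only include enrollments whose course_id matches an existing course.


INNER JOIN keeps only enrollments rows whose course_id matches an id in courses. Walk through each enrollment:
  - enrollment 1 (Carol): course_id=3 -> matches Programming
  - enrollment 2 (George): course_id=3 -> matches Programming
  - enrollment 3 (Julia): course_id=2 -> matches Algebra
  - enrollment 4 (Hank): course_id=NULL, no match -> dropped
  - enrollment 5 (Leo): course_id=2 -> matches Algebra
So 1 of 5 rows is dropped.

SQL:
SELECT a.student, b.title AS course
FROM enrollments a
INNER JOIN courses b ON a.course_id = b.id

Result:
student | course     
--------+------------
Carol   | Programming
George  | Programming
Julia   | Algebra    
Leo     | Algebra    


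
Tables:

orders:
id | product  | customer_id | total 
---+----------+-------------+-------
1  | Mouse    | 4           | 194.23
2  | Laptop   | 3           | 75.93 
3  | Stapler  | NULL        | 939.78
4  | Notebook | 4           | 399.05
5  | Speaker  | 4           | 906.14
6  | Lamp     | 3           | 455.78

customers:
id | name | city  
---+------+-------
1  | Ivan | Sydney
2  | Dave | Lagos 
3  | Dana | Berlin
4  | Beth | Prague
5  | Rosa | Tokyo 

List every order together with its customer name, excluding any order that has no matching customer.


INNER JOIN keeps only orders rows whose customer_id matches an id in customers. Walk through each order:
  - order 1 (Mouse): customer_id=4 -> matches Beth
  - order 2 (Laptop): customer_id=3 -> matches Dana
  - order 3 (Stapler): customer_id=NULL, no match -> dropped
  - order 4 (Notebook): customer_id=4 -> matches Beth
  - order 5 (Speaker): customer_id=4 -> matches Beth
  - order 6 (Lamp): customer_id=3 -> matches Dana
So 1 of 6 rows is dropped.

SQL:
SELECT a.product, b.name AS customer
FROM orders a
INNER JOIN customers b ON a.customer_id = b.id

Result:
product  | customer
---------+---------
Mouse    | Beth    
Laptop   | Dana    
Notebook | Beth    
Speaker  | Beth    
Lamp     | Dana    


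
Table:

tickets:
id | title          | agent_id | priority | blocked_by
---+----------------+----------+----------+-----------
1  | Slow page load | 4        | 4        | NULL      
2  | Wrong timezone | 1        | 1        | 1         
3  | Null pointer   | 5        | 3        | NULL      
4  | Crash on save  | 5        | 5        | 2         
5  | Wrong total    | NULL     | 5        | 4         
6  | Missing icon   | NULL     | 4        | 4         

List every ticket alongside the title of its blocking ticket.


This is a self-join: tickets is joined to a second copy of itself, matching each row's blocked_by to another row's id. Use LEFT JOIN so rows with blocked_by=NULL are kept.
  - ticket 1 (Slow page load): blocked_by=NULL -> NULL
  - ticket 2 (Wrong timezone): blocked_by=1 -> Slow page load
  - ticket 3 (Null pointer): blocked_by=NULL -> NULL
  - ticket 4 (Crash on save): blocked_by=2 -> Wrong timezone
  - ticket 5 (Wrong total): blocked_by=4 -> Crash on save
  - ticket 6 (Missing icon): blocked_by=4 -> Crash on save

SQL:
SELECT a.title AS item, b.title AS blocked_by
FROM tickets a
LEFT JOIN tickets b ON a.blocked_by = b.id

Result:
item           | blocked_by    
---------------+---------------
Slow page load | NULL          
Wrong timezone | Slow page load
Null pointer   | NULL          
Crash on save  | Wrong timezone
Wrong total    | Crash on save 
Missing icon   | Crash on save 


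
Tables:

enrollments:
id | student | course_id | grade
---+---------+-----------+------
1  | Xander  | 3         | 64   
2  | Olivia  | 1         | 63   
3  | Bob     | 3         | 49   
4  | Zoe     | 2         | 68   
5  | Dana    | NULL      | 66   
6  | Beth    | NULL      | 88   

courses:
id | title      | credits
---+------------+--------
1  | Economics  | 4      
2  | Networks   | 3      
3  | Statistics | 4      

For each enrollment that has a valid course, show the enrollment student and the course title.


INNER JOIN keeps only enrollments rows whose course_id matches an id in courses. Walk through each enrollment:
  - enrollment 1 (Xander): course_id=3 -> matches Statistics
  - enrollment 2 (Olivia): course_id=1 -> matches Economics
  - enrollment 3 (Bob): course_id=3 -> matches Statistics
  - enrollment 4 (Zoe): course_id=2 -> matches Networks
  - enrollment 5 (Dana): course_id=NULL, no match -> dropped
  - enrollment 6 (Beth): course_id=NULL, no match -> dropped
So 2 of 6 rows are dropped.

SQL:
SELECT a.student, b.title AS course
FROM enrollments a
INNER JOIN courses b ON a.course_id = b.id

Result:
student | course    
--------+-----------
Xander  | Statistics
Olivia  | Economics 
Bob     | Statistics
Zoe     | Networks  


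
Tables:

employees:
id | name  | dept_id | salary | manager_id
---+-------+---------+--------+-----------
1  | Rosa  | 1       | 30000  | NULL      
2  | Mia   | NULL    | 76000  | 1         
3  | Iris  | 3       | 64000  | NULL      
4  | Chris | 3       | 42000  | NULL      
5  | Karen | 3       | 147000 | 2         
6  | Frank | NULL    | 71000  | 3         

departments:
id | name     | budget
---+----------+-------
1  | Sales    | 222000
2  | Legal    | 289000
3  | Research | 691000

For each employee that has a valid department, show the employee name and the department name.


INNER JOIN keeps only employees rows whose dept_id matches an id in departments. Walk through each employee:
  - employee 1 (Rosa): dept_id=1 -> matches Sales
  - employee 2 (Mia): dept_id=NULL, no match -> dropped
  - employee 3 (Iris): dept_id=3 -> matches Research
  - employee 4 (Chris): dept_id=3 -> matches Research
  - employee 5 (Karen): dept_id=3 -> matches Research
  - employee 6 (Frank): dept_id=NULL, no match -> dropped
So 2 of 6 rows are dropped.

SQL:
SELECT a.name, b.name AS department
FROM employees a
INNER JOIN departments b ON a.dept_id = b.id

Result:
name  | department
------+-----------
Rosa  | Sales     
Iris  | Research  
Chris | Research  
Karen | Research  


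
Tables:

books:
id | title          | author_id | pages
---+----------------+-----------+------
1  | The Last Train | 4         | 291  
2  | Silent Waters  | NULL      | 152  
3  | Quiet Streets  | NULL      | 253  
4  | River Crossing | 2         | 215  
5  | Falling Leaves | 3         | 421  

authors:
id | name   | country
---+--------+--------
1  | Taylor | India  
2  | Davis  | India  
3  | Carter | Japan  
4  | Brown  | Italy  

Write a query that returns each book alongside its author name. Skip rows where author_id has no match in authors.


INNER JOIN keeps only books rows whose author_id matches an id in authors. Walk through each book:
  - book 1 (The Last Train): author_id=4 -> matches Brown
  - book 2 (Silent Waters): author_id=NULL, no match -> dropped
  - book 3 (Quiet Streets): author_id=NULL, no match -> dropped
  - book 4 (River Crossing): author_id=2 -> matches Davis
  - book 5 (Falling Leaves): author_id=3 -> matches Carter
So 2 of 5 rows are dropped.

SQL:
SELECT a.title, b.name AS author
FROM books a
INNER JOIN authors b ON a.author_id = b.id

Result:
title          | author
---------------+-------
The Last Train | Brown 
River Crossing | Davis 
Falling Leaves | Carter


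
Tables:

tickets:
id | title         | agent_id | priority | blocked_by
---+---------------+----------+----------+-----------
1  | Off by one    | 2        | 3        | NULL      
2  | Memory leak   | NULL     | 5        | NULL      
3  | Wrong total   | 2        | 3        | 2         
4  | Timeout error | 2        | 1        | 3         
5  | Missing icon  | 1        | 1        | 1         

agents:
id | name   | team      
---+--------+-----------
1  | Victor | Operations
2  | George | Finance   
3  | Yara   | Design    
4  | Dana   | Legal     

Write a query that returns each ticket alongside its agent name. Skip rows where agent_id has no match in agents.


INNER JOIN keeps only tickets rows whose agent_id matches an id in agents. Walk through each ticket:
  - ticket 1 (Off by one): agent_id=2 -> matches George
  - ticket 2 (Memory leak): agent_id=NULL, no match -> dropped
  - ticket 3 (Wrong total): agent_id=2 -> matches George
  - ticket 4 (Timeout error): agent_id=2 -> matches George
  - ticket 5 (Missing icon): agent_id=1 -> matches Victor
So 1 of 5 rows is dropped.

SQL:
SELECT a.title, b.name AS agent
FROM tickets a
INNER JOIN agents b ON a.agent_id = b.id

Result:
title         | agent 
--------------+-------
Off by one    | George
Wrong total   | George
Timeout error | George
Missing icon  | Victor


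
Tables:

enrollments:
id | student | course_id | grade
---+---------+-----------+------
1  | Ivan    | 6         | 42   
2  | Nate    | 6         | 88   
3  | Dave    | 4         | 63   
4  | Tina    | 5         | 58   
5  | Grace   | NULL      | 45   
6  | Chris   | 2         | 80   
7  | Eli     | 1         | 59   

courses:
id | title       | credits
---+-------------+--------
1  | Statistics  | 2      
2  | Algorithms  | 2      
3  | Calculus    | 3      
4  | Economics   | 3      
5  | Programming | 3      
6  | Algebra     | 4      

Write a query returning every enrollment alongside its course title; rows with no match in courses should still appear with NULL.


LEFT JOIN keeps every row from enrollments (the left table); where course_id has no match in courses, the course columns become NULL. Walk through each enrollment:
  - enrollment 1 (Ivan): course_id=6 -> matches Algebra
  - enrollment 2 (Nate): course_id=6 -> matches Algebra
  - enrollment 3 (Dave): course_id=4 -> matches Economics
  - enrollment 4 (Tina): course_id=5 -> matches Programming
  - enrollment 5 (Grace): course_id=NULL, no match -> kept with NULL
  - enrollment 6 (Chris): course_id=2 -> matches Algorithms
  - enrollment 7 (Eli): course_id=1 -> matches Statistics
All 7 rows appear; 1 has NULL course.

SQL:
SELECT a.student, b.title AS course
FROM enrollments a
LEFT JOIN courses b ON a.course_id = b.id

Result:
student | course     
--------+------------
Ivan    | Algebra    
Nate    | Algebra    
Dave    | Economics  
Tina    | Programming
Grace   | NULL       
Chris   | Algorithms 
Eli     | Statistics 


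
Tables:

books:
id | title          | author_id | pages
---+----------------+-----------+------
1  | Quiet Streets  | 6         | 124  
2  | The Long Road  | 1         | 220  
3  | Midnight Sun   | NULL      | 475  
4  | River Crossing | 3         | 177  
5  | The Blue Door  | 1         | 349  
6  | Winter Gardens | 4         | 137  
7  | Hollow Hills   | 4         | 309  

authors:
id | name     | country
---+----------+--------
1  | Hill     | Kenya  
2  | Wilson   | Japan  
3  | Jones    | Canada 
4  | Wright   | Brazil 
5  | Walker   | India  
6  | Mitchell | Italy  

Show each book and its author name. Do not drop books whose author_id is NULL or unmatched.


LEFT JOIN keeps every row from books (the left table); where author_id has no match in authors, the author columns become NULL. Walk through each book:
  - book 1 (Quiet Streets): author_id=6 -> matches Mitchell
  - book 2 (The Long Road): author_id=1 -> matches Hill
  - book 3 (Midnight Sun): author_id=NULL, no match -> kept with NULL
  - book 4 (River Crossing): author_id=3 -> matches Jones
  - book 5 (The Blue Door): author_id=1 -> matches Hill
  - book 6 (Winter Gardens): author_id=4 -> matches Wright
  - book 7 (Hollow Hills): author_id=4 -> matches Wright
All 7 rows appear; 1 has NULL author.

SQL:
SELECT a.title, b.name AS author
FROM books a
LEFT JOIN authors b ON a.author_id = b.id

Result:
title          | author  
---------------+---------
Quiet Streets  | Mitchell
The Long Road  | Hill    
Midnight Sun   | NULL    
River Crossing | Jones   
The Blue Door  | Hill    
Winter Gardens | Wright  
Hollow Hills   | Wright  


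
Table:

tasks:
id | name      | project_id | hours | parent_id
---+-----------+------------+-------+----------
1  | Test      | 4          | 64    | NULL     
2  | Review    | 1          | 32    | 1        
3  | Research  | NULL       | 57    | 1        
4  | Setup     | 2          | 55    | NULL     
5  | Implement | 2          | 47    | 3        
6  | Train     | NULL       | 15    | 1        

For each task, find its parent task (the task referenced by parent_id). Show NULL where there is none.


This is a self-join: tasks is joined to a second copy of itself, matching each row's parent_id to another row's id. Use LEFT JOIN so rows with parent_id=NULL are kept.
  - task 1 (Test): parent_id=NULL -> NULL
  - task 2 (Review): parent_id=1 -> Test
  - task 3 (Research): parent_id=1 -> Test
  - task 4 (Setup): parent_id=NULL -> NULL
  - task 5 (Implement): parent_id=3 -> Research
  - task 6 (Train): parent_id=1 -> Test

SQL:
SELECT a.name AS item, b.name AS parent
FROM tasks a
LEFT JOIN tasks b ON a.parent_id = b.id

Result:
item      | parent  
----------+---------
Test      | NULL    
Review    | Test    
Research  | Test    
Setup     | NULL    
Implement | Research
Train     | Test    


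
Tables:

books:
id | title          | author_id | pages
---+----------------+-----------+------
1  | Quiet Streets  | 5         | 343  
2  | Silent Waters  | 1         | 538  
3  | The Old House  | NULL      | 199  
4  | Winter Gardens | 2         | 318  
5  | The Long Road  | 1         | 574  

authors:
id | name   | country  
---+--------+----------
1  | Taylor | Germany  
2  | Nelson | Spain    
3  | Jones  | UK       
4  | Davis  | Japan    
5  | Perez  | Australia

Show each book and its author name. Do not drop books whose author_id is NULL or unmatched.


LEFT JOIN keeps every row from books (the left table); where author_id has no match in authors, the author columns become NULL. Walk through each book:
  - book 1 (Quiet Streets): author_id=5 -> matches Perez
  - book 2 (Silent Waters): author_id=1 -> matches Taylor
  - book 3 (The Old House): author_id=NULL, no match -> kept with NULL
  - book 4 (Winter Gardens): author_id=2 -> matches Nelson
  - book 5 (The Long Road): author_id=1 -> matches Taylor
All 5 rows appear; 1 has NULL author.

SQL:
SELECT a.title, b.name AS author
FROM books a
LEFT JOIN authors b ON a.author_id = b.id

Result:
title          | author
---------------+-------
Quiet Streets  | Perez 
Silent Waters  | Taylor
The Old House  | NULL  
Winter Gardens | Nelson
The Long Road  | Taylor


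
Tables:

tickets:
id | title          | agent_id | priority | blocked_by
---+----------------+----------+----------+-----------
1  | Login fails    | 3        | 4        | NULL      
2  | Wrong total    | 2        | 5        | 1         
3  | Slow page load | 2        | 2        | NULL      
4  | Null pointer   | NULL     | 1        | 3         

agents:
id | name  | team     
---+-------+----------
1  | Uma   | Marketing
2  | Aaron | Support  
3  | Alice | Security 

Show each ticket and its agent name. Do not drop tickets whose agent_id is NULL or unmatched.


LEFT JOIN keeps every row from tickets (the left table); where agent_id has no match in agents, the agent columns become NULL. Walk through each ticket:
  - ticket 1 (Login fails): agent_id=3 -> matches Alice
  - ticket 2 (Wrong total): agent_id=2 -> matches Aaron
  - ticket 3 (Slow page load): agent_id=2 -> matches Aaron
  - ticket 4 (Null pointer): agent_id=NULL, no match -> kept with NULL
All 4 rows appear; 1 has NULL agent.

SQL:
SELECT a.title, b.name AS agent
FROM tickets a
LEFT JOIN agents b ON a.agent_id = b.id

Result:
title          | agent
---------------+------
Login fails    | Alice
Wrong total    | Aaron
Slow page load | Aaron
Null pointer   | NULL 


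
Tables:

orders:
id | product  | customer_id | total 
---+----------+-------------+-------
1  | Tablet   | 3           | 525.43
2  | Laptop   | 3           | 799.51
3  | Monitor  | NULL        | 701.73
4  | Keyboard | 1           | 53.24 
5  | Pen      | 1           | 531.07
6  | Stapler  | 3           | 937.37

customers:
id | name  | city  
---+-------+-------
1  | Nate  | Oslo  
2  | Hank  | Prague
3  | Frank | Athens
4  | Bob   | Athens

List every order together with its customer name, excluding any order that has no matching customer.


INNER JOIN keeps only orders rows whose customer_id matches an id in customers. Walk through each order:
  - order 1 (Tablet): customer_id=3 -> matches Frank
  - order 2 (Laptop): customer_id=3 -> matches Frank
  - order 3 (Monitor): customer_id=NULL, no match -> dropped
  - order 4 (Keyboard): customer_id=1 -> matches Nate
  - order 5 (Pen): customer_id=1 -> matches Nate
  - order 6 (Stapler): customer_id=3 -> matches Frank
So 1 of 6 rows is dropped.

SQL:
SELECT a.product, b.name AS customer
FROM orders a
INNER JOIN customers b ON a.customer_id = b.id

Result:
product  | customer
---------+---------
Tablet   | Frank   
Laptop   | Frank   
Keyboard | Nate    
Pen      | Nate    
Stapler  | Frank   


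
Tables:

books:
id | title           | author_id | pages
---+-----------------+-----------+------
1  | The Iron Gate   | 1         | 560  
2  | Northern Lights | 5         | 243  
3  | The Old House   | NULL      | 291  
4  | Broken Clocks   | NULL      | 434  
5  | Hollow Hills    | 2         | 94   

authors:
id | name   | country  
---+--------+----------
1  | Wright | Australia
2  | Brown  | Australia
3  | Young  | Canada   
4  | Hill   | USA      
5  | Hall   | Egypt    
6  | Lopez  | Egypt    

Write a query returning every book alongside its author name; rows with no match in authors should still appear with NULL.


LEFT JOIN keeps every row from books (the left table); where author_id has no match in authors, the author columns become NULL. Walk through each book:
  - book 1 (The Iron Gate): author_id=1 -> matches Wright
  - book 2 (Northern Lights): author_id=5 -> matches Hall
  - book 3 (The Old House): author_id=NULL, no match -> kept with NULL
  - book 4 (Broken Clocks): author_id=NULL, no match -> kept with NULL
  - book 5 (Hollow Hills): author_id=2 -> matches Brown
All 5 rows appear; 2 have NULL author.

SQL:
SELECT a.title, b.name AS author
FROM books a
LEFT JOIN authors b ON a.author_id = b.id

Result:
title           | author
----------------+-------
The Iron Gate   | Wright
Northern Lights | Hall  
The Old House   | NULL  
Broken Clocks   | NULL  
Hollow Hills    | Brown 


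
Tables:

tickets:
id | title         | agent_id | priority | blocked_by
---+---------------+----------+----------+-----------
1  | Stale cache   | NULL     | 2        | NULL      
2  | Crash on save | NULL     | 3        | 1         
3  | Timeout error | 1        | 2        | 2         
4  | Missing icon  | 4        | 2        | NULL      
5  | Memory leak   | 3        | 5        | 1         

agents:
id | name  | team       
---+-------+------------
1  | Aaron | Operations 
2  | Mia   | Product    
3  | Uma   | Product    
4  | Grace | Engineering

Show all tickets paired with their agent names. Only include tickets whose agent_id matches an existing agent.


INNER JOIN keeps only tickets rows whose agent_id matches an id in agents. Walk through each ticket:
  - ticket 1 (Stale cache): agent_id=NULL, no match -> dropped
  - ticket 2 (Crash on save): agent_id=NULL, no match -> dropped
  - ticket 3 (Timeout error): agent_id=1 -> matches Aaron
  - ticket 4 (Missing icon): agent_id=4 -> matches Grace
  - ticket 5 (Memory leak): agent_id=3 -> matches Uma
So 2 of 5 rows are dropped.

SQL:
SELECT a.title, b.name AS agent
FROM tickets a
INNER JOIN agents b ON a.agent_id = b.id

Result:
title         | agent
--------------+------
Timeout error | Aaron
Missing icon  | Grace
Memory leak   | Uma  


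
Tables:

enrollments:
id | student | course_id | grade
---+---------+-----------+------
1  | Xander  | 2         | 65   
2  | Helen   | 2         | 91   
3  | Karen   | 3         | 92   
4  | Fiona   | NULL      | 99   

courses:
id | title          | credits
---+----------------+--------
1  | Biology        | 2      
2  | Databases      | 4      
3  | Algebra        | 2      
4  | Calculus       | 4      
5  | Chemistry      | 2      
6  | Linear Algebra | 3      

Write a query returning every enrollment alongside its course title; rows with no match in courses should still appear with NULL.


LEFT JOIN keeps every row from enrollments (the left table); where course_id has no match in courses, the course columns become NULL. Walk through each enrollment:
  - enrollment 1 (Xander): course_id=2 -> matches Databases
  - enrollment 2 (Helen): course_id=2 -> matches Databases
  - enrollment 3 (Karen): course_id=3 -> matches Algebra
  - enrollment 4 (Fiona): course_id=NULL, no match -> kept with NULL
All 4 rows appear; 1 has NULL course.

SQL:
SELECT a.student, b.title AS course
FROM enrollments a
LEFT JOIN courses b ON a.course_id = b.id

Result:
student | course   
--------+----------
Xander  | Databases
Helen   | Databases
Karen   | Algebra  
Fiona   | NULL     


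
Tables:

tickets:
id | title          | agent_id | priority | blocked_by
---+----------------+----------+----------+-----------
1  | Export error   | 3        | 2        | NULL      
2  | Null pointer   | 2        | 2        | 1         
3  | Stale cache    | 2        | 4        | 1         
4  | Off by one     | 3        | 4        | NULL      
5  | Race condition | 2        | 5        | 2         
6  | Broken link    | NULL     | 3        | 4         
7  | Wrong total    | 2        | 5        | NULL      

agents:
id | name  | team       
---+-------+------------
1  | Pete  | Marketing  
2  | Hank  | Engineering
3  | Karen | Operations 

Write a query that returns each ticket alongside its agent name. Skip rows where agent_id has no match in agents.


INNER JOIN keeps only tickets rows whose agent_id matches an id in agents. Walk through each ticket:
  - ticket 1 (Export error): agent_id=3 -> matches Karen
  - ticket 2 (Null pointer): agent_id=2 -> matches Hank
  - ticket 3 (Stale cache): agent_id=2 -> matches Hank
  - ticket 4 (Off by one): agent_id=3 -> matches Karen
  - ticket 5 (Race condition): agent_id=2 -> matches Hank
  - ticket 6 (Broken link): agent_id=NULL, no match -> dropped
  - ticket 7 (Wrong total): agent_id=2 -> matches Hank
So 1 of 7 rows is dropped.

SQL:
SELECT a.title, b.name AS agent
FROM tickets a
INNER JOIN agents b ON a.agent_id = b.id

Result:
title          | agent
---------------+------
Export error   | Karen
Null pointer   | Hank 
Stale cache    | Hank 
Off by one     | Karen
Race condition | Hank 
Wrong total    | Hank 


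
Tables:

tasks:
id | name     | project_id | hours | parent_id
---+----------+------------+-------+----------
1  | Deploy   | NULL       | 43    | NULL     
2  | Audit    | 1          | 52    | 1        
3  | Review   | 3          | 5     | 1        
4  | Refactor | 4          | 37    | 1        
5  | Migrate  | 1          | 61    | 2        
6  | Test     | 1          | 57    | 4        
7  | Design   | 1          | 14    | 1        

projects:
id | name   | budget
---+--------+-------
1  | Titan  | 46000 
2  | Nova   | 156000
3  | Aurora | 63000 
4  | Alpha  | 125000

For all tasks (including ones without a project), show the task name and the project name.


LEFT JOIN keeps every row from tasks (the left table); where project_id has no match in projects, the project columns become NULL. Walk through each task:
  - task 1 (Deploy): project_id=NULL, no match -> kept with NULL
  - task 2 (Audit): project_id=1 -> matches Titan
  - task 3 (Review): project_id=3 -> matches Aurora
  - task 4 (Refactor): project_id=4 -> matches Alpha
  - task 5 (Migrate): project_id=1 -> matches Titan
  - task 6 (Test): project_id=1 -> matches Titan
  - task 7 (Design): project_id=1 -> matches Titan
All 7 rows appear; 1 has NULL project.

SQL:
SELECT a.name, b.name AS project
FROM tasks a
LEFT JOIN projects b ON a.project_id = b.id

Result:
name     | project
---------+--------
Deploy   | NULL   
Audit    | Titan  
Review   | Aurora 
Refactor | Alpha  
Migrate  | Titan  
Test     | Titan  
Design   | Titan  


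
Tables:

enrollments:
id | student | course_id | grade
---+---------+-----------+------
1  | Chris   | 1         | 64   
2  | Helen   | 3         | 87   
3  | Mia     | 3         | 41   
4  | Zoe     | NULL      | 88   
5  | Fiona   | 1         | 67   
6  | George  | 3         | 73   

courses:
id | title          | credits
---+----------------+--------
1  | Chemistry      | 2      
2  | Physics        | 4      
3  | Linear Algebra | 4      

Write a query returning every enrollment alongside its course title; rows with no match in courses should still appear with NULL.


LEFT JOIN keeps every row from enrollments (the left table); where course_id has no match in courses, the course columns become NULL. Walk through each enrollment:
  - enrollment 1 (Chris): course_id=1 -> matches Chemistry
  - enrollment 2 (Helen): course_id=3 -> matches Linear Algebra
  - enrollment 3 (Mia): course_id=3 -> matches Linear Algebra
  - enrollment 4 (Zoe): course_id=NULL, no match -> kept with NULL
  - enrollment 5 (Fiona): course_id=1 -> matches Chemistry
  - enrollment 6 (George): course_id=3 -> matches Linear Algebra
All 6 rows appear; 1 has NULL course.

SQL:
SELECT a.student, b.title AS course
FROM enrollments a
LEFT JOIN courses b ON a.course_id = b.id

Result:
student | course        
--------+---------------
Chris   | Chemistry     
Helen   | Linear Algebra
Mia     | Linear Algebra
Zoe     | NULL          
Fiona   | Chemistry     
George  | Linear Algebra


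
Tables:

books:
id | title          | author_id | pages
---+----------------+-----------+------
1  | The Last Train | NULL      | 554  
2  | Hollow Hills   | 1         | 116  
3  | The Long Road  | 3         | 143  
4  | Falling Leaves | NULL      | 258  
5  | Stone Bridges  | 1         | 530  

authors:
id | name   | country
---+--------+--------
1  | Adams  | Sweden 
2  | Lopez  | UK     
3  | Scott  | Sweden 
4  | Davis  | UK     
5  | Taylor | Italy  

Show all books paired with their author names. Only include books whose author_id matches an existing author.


INNER JOIN keeps only books rows whose author_id matches an id in authors. Walk through each book:
  - book 1 (The Last Train): author_id=NULL, no match -> dropped
  - book 2 (Hollow Hills): author_id=1 -> matches Adams
  - book 3 (The Long Road): author_id=3 -> matches Scott
  - book 4 (Falling Leaves): author_id=NULL, no match -> dropped
  - book 5 (Stone Bridges): author_id=1 -> matches Adams
So 2 of 5 rows are dropped.

SQL:
SELECT a.title, b.name AS author
FROM books a
INNER JOIN authors b ON a.author_id = b.id

Result:
title         | author
--------------+-------
Hollow Hills  | Adams 
The Long Road | Scott 
Stone Bridges | Adams 


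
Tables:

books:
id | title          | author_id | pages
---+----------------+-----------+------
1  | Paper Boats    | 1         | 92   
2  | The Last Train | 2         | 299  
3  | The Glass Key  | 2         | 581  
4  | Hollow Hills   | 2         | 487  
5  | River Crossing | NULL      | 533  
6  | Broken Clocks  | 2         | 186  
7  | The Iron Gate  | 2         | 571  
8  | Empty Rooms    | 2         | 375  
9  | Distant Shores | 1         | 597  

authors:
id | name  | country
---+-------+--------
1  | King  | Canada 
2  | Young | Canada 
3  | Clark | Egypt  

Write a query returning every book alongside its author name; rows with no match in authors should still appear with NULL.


LEFT JOIN keeps every row from books (the left table); where author_id has no match in authors, the author columns become NULL. Walk through each book:
  - book 1 (Paper Boats): author_id=1 -> matches King
  - book 2 (The Last Train): author_id=2 -> matches Young
  - book 3 (The Glass Key): author_id=2 -> matches Young
  - book 4 (Hollow Hills): author_id=2 -> matches Young
  - book 5 (River Crossing): author_id=NULL, no match -> kept with NULL
  - book 6 (Broken Clocks): author_id=2 -> matches Young
  - book 7 (The Iron Gate): author_id=2 -> matches Young
  - book 8 (Empty Rooms): author_id=2 -> matches Young
  - book 9 (Distant Shores): author_id=1 -> matches King
All 9 rows appear; 1 has NULL author.

SQL:
SELECT a.title, b.name AS author
FROM books a
LEFT JOIN authors b ON a.author_id = b.id

Result:
title          | author
---------------+-------
Paper Boats    | King  
The Last Train | Young 
The Glass Key  | Young 
Hollow Hills   | Young 
River Crossing | NULL  
Broken Clocks  | Young 
The Iron Gate  | Young 
Empty Rooms    | Young 
Distant Shores | King  
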